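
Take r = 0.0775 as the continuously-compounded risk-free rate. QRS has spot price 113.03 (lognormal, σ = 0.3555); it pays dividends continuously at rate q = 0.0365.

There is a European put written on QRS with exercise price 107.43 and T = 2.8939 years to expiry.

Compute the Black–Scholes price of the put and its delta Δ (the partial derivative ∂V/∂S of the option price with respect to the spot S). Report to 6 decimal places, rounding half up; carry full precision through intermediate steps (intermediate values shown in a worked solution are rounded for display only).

σ√T = 0.3555·√2.8939 = 0.604758
d₁ = (ln(S/K) + (r−q+σ²/2)T) / (σ√T) = (ln(113.03/107.43) + (0.0775−0.0365+0.3555²/2)·2.8939) / 0.604758 = (0.050814 + 0.301516) / 0.604758 = 0.582596
d₂ = d₁ − σ√T = 0.582596 − 0.604758 = -0.022161
e^{−rT} = 0.799094
e^{−qT} = 0.899760
N(−d₁) = 0.280083,  N(−d₂) = 0.508840
Put price V = K·e^{−rT}·N(−d₂) − S·e^{−qT}·N(−d₁) = 43.682224 − 28.484354 = 15.197871
Δ = −e^{−qT}·N(−d₁) = -0.252007

price = 15.197871
Δ = -0.252007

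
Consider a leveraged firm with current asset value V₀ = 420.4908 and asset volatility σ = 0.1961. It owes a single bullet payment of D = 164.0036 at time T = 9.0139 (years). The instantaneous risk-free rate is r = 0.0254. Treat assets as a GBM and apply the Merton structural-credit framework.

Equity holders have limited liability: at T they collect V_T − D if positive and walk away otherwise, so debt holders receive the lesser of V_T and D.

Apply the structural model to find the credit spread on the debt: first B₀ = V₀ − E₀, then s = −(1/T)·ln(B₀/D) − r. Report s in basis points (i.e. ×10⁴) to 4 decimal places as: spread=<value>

Equity is a call on the firm's assets struck at D = 164.0036:
d₁ = [ln(V₀/D) + (r + σ²/2)T] / (σ√T)
   = [ln(420.4908/164.0036) + (0.0254 + 0.5·0.1961²)·9.0139] / (0.1961·√9.0139)
   = [0.941534 + 0.402269] / 0.588754 = 2.282452
d₂ = d₁ − σ√T = 2.282452 − 0.588754 = 1.693698
N(d₁) = 0.988769,  N(d₂) = 0.954839,  e^(−rT) = 0.795366
E₀ = V₀·N(d₁) − D·e^(−rT)·N(d₂)
   = 420.4908·0.988769 − 164.0036·0.795366·0.954839 = 291.216238
B₀ = V₀ − E₀ = 420.4908 − 291.216238 = 129.274562
spread = −(1/T)·ln(B₀/D) − r = −(1/9.0139)·ln(129.274562/164.0036) − 0.0254 = 0.00099810
in basis points: 0.00099810 × 10⁴ = 9.9810 bp

spread=9.9810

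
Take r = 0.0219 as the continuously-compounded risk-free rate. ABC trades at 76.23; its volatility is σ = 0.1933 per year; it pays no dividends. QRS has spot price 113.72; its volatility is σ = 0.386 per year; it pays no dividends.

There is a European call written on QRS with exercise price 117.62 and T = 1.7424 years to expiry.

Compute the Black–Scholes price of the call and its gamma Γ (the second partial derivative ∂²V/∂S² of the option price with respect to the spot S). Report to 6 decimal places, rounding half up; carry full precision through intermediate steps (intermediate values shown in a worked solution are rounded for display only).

price = 23.070164
Γ = 0.006650

σ√T = 0.386·√1.7424 = 0.509520
d₁ = (ln(S/K) + (r+σ²/2)T) / (σ√T) = (ln(113.72/117.62) + (0.0219+0.386²/2)·1.7424) / 0.509520 = (-0.033720 + 0.167964) / 0.509520 = 0.263472
d₂ = d₁ − σ√T = 0.263472 − 0.509520 = -0.246048
e^{−rT} = 0.962560
N(d₁) = 0.603906,  N(d₂) = 0.402822
Call price V = S·N(d₁) − K·e^{−rT}·N(d₂) = 68.676243 − 45.606079 = 23.070164
φ(d₁) = (1/√(2π))·e^{−d₁²/2} = 0.385333
Γ = φ(d₁) / (S·σ·√T) = 0.006650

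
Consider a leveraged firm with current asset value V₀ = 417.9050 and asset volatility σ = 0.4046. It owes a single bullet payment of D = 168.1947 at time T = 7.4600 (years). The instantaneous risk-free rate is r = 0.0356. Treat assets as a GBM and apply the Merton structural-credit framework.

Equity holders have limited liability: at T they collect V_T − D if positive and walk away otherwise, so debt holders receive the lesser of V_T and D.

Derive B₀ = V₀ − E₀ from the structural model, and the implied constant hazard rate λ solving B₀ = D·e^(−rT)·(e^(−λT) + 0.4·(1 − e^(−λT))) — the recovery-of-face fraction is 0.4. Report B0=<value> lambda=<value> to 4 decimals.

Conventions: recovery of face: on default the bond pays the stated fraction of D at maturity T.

B0=111.8379 lambda=0.0335

With assets at 417.9050 and a single debt payment of 168.1947 at 7.4600 years:
d₁ = [ln(V₀/D) + (r + σ²/2)T] / (σ√T)
   = [ln(417.9050/168.1947) + (0.0356 + 0.5·0.4046²)·7.4600] / (0.4046·√7.4600)
   = [0.910132 + 0.876181] / 1.105084 = 1.616450
d₂ = d₁ − σ√T = 1.616450 − 1.105084 = 0.511366
N(d₁) = 0.947001,  N(d₂) = 0.695453,  e^(−rT) = 0.766764
E₀ = V₀·N(d₁) − D·e^(−rT)·N(d₂)
   = 417.9050·0.947001 − 168.1947·0.766764·0.695453 = 306.067140
B₀ = V₀ − E₀ = 417.9050 − 306.067140 = 111.837860
e^(−λT) = (B₀·e^(rT)/D − 0.4)/(1 − 0.4) = (111.8379·1.304182/168.1947 − 0.4)/0.6 = 0.77865209
λ = −ln(0.77865209)/7.4600 = 0.033538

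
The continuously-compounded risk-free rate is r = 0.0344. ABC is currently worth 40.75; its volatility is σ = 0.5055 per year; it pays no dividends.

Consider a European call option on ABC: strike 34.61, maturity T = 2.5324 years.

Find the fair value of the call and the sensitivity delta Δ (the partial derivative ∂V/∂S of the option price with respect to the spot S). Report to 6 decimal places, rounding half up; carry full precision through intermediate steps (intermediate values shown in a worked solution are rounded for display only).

price = 16.348822
Δ = 0.762240

σ√T = 0.5055·√2.5324 = 0.804428
d₁ = (ln(S/K) + (r+σ²/2)T) / (σ√T) = (ln(40.75/34.61) + (0.0344+0.5055²/2)·2.5324) / 0.804428 = (0.163313 + 0.410667) / 0.804428 = 0.713526
d₂ = d₁ − σ√T = 0.713526 − 0.804428 = -0.090903
e^{−rT} = 0.916572
N(d₁) = 0.762240,  N(d₂) = 0.463785
Call price V = S·N(d₁) − K·e^{−rT}·N(d₂) = 31.061268 − 14.712447 = 16.348822
Δ = N(d₁) = 0.762240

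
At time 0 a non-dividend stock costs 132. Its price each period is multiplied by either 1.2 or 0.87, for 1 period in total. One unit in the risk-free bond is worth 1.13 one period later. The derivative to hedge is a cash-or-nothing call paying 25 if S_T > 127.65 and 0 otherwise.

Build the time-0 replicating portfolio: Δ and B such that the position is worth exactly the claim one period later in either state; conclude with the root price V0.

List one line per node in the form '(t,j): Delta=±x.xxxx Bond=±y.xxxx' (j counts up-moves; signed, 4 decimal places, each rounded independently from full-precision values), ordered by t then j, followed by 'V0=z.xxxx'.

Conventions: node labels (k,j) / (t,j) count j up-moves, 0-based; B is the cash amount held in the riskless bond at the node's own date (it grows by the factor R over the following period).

(0,0): Delta=0.5739 Bond=-58.3266
V0=17.4309

The replicating-portfolio and risk-neutral prices coincide; use p* = (1.13−0.87)/(1.2−0.87) = 0.7879 for the latter.
Expiry values: V(1,0)=0.0000, V(1,1)=25.0000
Node (0,0) S=132.0000: V=(p*·25.0000+(1−p*)·0.0000)/1.13=17.4309; Δ=(25.0000−0.0000)/(158.4000−114.8400)=0.5739; B=V−Δ·S=-58.3266
As a check, the time-0 holding Δ(0,0)·S0 + B(0,0) comes to 17.4309 — exactly V0.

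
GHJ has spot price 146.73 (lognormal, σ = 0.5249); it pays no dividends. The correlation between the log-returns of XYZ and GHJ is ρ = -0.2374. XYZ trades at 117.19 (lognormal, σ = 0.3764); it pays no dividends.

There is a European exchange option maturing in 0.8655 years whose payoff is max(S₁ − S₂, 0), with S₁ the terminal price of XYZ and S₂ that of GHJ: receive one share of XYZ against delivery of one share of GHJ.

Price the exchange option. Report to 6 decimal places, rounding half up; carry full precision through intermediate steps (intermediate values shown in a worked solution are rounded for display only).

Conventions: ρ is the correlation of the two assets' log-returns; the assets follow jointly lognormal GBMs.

exchange price = 21.470814

σ_eff = √(σ₁² + σ₂² − 2ρσ₁σ₂) = √(0.3764² + 0.5249² − 2·-0.2374·0.3764·0.5249) = 0.714846
d₁ = (ln(S₁/S₂) + (q₂ − q₁ + σ_eff²/2)T) / (σ_eff√T) = (ln(117.19/146.73) + (0.0 − 0.0 + 0.255502)·0.8655) / 0.665037 = -0.005504
d₂ = d₁ − σ_eff√T = -0.005504 − 0.665037 = -0.670541
N(d₁) = 0.497804,  N(d₂) = 0.251256
V = S₁·e^{−q₁T}·N(d₁) − S₂·e^{−q₂T}·N(d₂) = 58.337669 − 36.866855 = 21.470814
Key observation: r never enters — measured in units of GHJ, the claim is a call on S₁/S₂ struck at 1, so only the dividend yields and σ_eff matter.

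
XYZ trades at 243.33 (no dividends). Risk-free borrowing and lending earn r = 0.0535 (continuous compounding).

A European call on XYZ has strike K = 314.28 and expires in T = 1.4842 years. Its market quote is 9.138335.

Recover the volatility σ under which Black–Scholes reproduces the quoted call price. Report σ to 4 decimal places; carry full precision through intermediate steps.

sigma = 0.2030

At σ = 0.2030 the Black–Scholes value reproduces the quote:
σ√T = 0.203·√1.4842 = 0.247310
d₁ = (ln(S/K) + (r+σ²/2)T) / (σ√T) = (ln(243.33/314.28) + (0.0535+0.203²/2)·1.4842) / 0.247310 = (-0.255866 + 0.109986) / 0.247310 = -0.589866
d₂ = d₁ − σ√T = -0.589866 − 0.247310 = -0.837176
e^{−rT} = 0.923666
N(d₁) = 0.277640,  N(d₂) = 0.201247
V = S·N(d₁) − K·e^{−rT}·N(d₂) = 67.558231 − 58.419896 = 9.138335 (matching the quote); vega is positive throughout, so no other σ reproduces this price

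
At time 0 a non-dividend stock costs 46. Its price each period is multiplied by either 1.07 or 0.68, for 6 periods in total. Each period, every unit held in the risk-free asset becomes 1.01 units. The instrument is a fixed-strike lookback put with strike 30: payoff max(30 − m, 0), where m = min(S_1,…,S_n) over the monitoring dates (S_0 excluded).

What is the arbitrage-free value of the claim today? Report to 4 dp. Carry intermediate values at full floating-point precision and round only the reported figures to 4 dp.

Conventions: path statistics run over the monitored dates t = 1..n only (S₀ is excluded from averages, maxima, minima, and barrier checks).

Under the martingale measure an up-move has probability p* = 0.8462; value the claim as the probability-weighted average of per-path payoffs, discounted 6 periods at R = 1.01.
Enumerate all 2^6 = 64 price paths (U = up ×1.07, D = down ×0.68); each path with k up-moves has probability p*^k·(1−p*)^(6−k).
DDDDDD: m=4.5479, payoff=25.4521, prob=0.000013
UDDDDD: m=7.1563, payoff=22.8437, prob=0.000073
DUDDDD: m=7.1563, payoff=22.8437, prob=0.000073
UUDDDD: m=11.2606, payoff=18.7394, prob=0.000401
DDUDDD: m=7.1563, payoff=22.8437, prob=0.000073
UDUDDD: m=11.2606, payoff=18.7394, prob=0.000401
DUUDDD: m=11.2606, payoff=18.7394, prob=0.000401
UUUDDD: m=17.7189, payoff=12.2811, prob=0.002206
DDDUDD: m=7.1563, payoff=22.8437, prob=0.000073
UDDUDD: m=11.2606, payoff=18.7394, prob=0.000401
DUDUDD: m=11.2606, payoff=18.7394, prob=0.000401
UUDUDD: m=17.7189, payoff=12.2811, prob=0.002206
DDUUDD: m=11.2606, payoff=18.7394, prob=0.000401
UDUUDD: m=17.7189, payoff=12.2811, prob=0.002206
DUUUDD: m=17.7189, payoff=12.2811, prob=0.002206
UUUUDD: m=27.8812, payoff=2.1188, prob=0.012133
DDDDUD: m=7.1563, payoff=22.8437, prob=0.000073
UDDDUD: m=11.2606, payoff=18.7394, prob=0.000401
DUDDUD: m=11.2606, payoff=18.7394, prob=0.000401
UUDDUD: m=17.7189, payoff=12.2811, prob=0.002206
DDUDUD: m=11.2606, payoff=18.7394, prob=0.000401
UDUDUD: m=17.7189, payoff=12.2811, prob=0.002206
DUUDUD: m=17.7189, payoff=12.2811, prob=0.002206
UUUDUD: m=27.8812, payoff=2.1188, prob=0.012133
DDDUUD: m=11.2606, payoff=18.7394, prob=0.000401
UDDUUD: m=17.7189, payoff=12.2811, prob=0.002206
DUDUUD: m=17.7189, payoff=12.2811, prob=0.002206
UUDUUD: m=27.8812, payoff=2.1188, prob=0.012133
DDUUUD: m=17.7189, payoff=12.2811, prob=0.002206
UDUUUD: m=27.8812, payoff=2.1188, prob=0.012133
DUUUUD: m=27.8812, payoff=2.1188, prob=0.012133
UUUUUD: m=43.8718, payoff=0.0000, prob=0.066732
DDDDDU: m=6.6881, payoff=23.3119, prob=0.000073
UDDDDU: m=10.5239, payoff=19.4761, prob=0.000401
DUDDDU: m=10.5239, payoff=19.4761, prob=0.000401
UUDDDU: m=16.5597, payoff=13.4403, prob=0.002206
DDUDDU: m=10.5239, payoff=19.4761, prob=0.000401
UDUDDU: m=16.5597, payoff=13.4403, prob=0.002206
DUUDDU: m=16.5597, payoff=13.4403, prob=0.002206
UUUDDU: m=26.0572, payoff=3.9428, prob=0.012133
DDDUDU: m=10.5239, payoff=19.4761, prob=0.000401
UDDUDU: m=16.5597, payoff=13.4403, prob=0.002206
DUDUDU: m=16.5597, payoff=13.4403, prob=0.002206
UUDUDU: m=26.0572, payoff=3.9428, prob=0.012133
DDUUDU: m=16.5597, payoff=13.4403, prob=0.002206
UDUUDU: m=26.0572, payoff=3.9428, prob=0.012133
DUUUDU: m=26.0572, payoff=3.9428, prob=0.012133
UUUUDU: m=41.0017, payoff=0.0000, prob=0.066732
DDDDUU: m=9.8354, payoff=20.1646, prob=0.000401
UDDDUU: m=15.4763, payoff=14.5237, prob=0.002206
DUDDUU: m=15.4763, payoff=14.5237, prob=0.002206
UUDDUU: m=24.3525, payoff=5.6475, prob=0.012133
DDUDUU: m=15.4763, payoff=14.5237, prob=0.002206
UDUDUU: m=24.3525, payoff=5.6475, prob=0.012133
DUUDUU: m=24.3525, payoff=5.6475, prob=0.012133
UUUDUU: m=38.3193, payoff=0.0000, prob=0.066732
DDDUUU: m=14.4639, payoff=15.5361, prob=0.002206
UDDUUU: m=22.7593, payoff=7.2407, prob=0.012133
DUDUUU: m=22.7593, payoff=7.2407, prob=0.012133
UUDUUU: m=35.8125, payoff=0.0000, prob=0.066732
DDUUUU: m=21.2704, payoff=8.7296, prob=0.012133
UDUUUU: m=33.4696, payoff=0.0000, prob=0.066732
DUUUUU: m=31.2800, payoff=0.0000, prob=0.066732
UUUUUU: m=49.2200, payoff=0.0000, prob=0.367025
Price = Σ prob·payoff / R^6 = 1.511156 / 1.061520 = 1.4236

price = 1.4236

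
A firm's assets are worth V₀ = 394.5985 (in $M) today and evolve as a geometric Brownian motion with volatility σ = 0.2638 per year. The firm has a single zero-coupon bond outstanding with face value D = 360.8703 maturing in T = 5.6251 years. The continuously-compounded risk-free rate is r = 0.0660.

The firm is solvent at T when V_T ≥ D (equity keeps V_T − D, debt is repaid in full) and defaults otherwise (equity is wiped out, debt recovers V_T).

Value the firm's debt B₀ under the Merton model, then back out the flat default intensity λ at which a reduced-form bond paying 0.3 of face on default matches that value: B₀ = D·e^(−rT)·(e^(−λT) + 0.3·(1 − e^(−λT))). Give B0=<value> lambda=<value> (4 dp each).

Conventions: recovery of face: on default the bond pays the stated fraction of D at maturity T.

Apply the equity-as-call identities (strike 360.8703, horizon 5.6251 years):
d₁ = [ln(V₀/D) + (r + σ²/2)T] / (σ√T)
   = [ln(394.5985/360.8703) + (0.0660 + 0.5·0.2638²)·5.6251] / (0.2638·√5.6251)
   = [0.089350 + 0.566983] / 0.625662 = 1.049022
d₂ = d₁ − σ√T = 1.049022 − 0.625662 = 0.423360
N(d₁) = 0.852916,  N(d₂) = 0.663984,  e^(−rT) = 0.689867
E₀ = V₀·N(d₁) − D·e^(−rT)·N(d₂)
   = 394.5985·0.852916 − 360.8703·0.689867·0.663984 = 171.259011
B₀ = V₀ − E₀ = 394.5985 − 171.259011 = 223.339489
e^(−λT) = (B₀·e^(rT)/D − 0.3)/(1 − 0.3) = (223.3395·1.449555/360.8703 − 0.3)/0.7 = 0.85302430
λ = −ln(0.85302430)/5.6251 = 0.028260

B0=223.3395 lambda=0.0283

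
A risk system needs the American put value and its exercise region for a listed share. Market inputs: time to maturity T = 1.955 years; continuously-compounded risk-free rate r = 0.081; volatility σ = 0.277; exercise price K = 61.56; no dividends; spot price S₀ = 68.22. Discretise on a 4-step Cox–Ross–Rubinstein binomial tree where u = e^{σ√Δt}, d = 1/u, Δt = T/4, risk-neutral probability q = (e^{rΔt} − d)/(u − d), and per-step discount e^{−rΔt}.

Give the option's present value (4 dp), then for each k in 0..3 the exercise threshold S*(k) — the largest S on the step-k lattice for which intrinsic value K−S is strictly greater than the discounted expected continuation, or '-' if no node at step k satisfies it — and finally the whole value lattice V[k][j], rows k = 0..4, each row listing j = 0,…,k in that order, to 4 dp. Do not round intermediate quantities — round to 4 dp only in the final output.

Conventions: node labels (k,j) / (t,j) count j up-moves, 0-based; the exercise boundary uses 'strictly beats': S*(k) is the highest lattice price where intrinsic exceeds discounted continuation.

params: Δt=0.48875 u=1.21367 d=0.82394 q=0.55535 e^(-rΔt)=0.96118
t_4 payoffs: 30.1185 15.2465 0.0000 0.0000 0.0000
t_3: node(3,0) S=38.1597 payoff=23.4003 vs cont=21.0108 → 23.4003 [stop]  node(3,1) S=56.2095 payoff=5.3505 vs cont=6.5162 → 6.5162 [wait]  node(3,2) S=82.7969 payoff=0.0000 vs cont=0.0000 → 0.0000 [wait]  node(3,3) S=121.9603 payoff=0.0000 vs cont=0.0000 → 0.0000 [wait]  ⇒ S*(3)=38.1597
t_2: node(2,0) S=46.3135 payoff=15.2465 vs cont=13.4793 → 15.2465 [stop]  node(2,1) S=68.2200 payoff=0.0000 vs cont=2.7849 → 2.7849 [wait]  node(2,2) S=100.4885 payoff=0.0000 vs cont=0.0000 → 0.0000 [wait]  ⇒ S*(2)=46.3135
t_1: node(1,0) S=56.2095 payoff=5.3505 vs cont=8.0027 → 8.0027 [wait]  node(1,1) S=82.7969 payoff=0.0000 vs cont=1.1902 → 1.1902 [wait]  ⇒ S*(1)=-
t_0: node(0,0) S=68.2200 payoff=0.0000 vs cont=4.0556 → 4.0556 [wait]  ⇒ S*(0)=-

price = 4.0556
boundary = - - 46.3135 38.1597
tree:
4.0556
8.0027 1.1902
15.2465 2.7849 0.0000
23.4003 6.5162 0.0000 0.0000
30.1185 15.2465 0.0000 0.0000 0.0000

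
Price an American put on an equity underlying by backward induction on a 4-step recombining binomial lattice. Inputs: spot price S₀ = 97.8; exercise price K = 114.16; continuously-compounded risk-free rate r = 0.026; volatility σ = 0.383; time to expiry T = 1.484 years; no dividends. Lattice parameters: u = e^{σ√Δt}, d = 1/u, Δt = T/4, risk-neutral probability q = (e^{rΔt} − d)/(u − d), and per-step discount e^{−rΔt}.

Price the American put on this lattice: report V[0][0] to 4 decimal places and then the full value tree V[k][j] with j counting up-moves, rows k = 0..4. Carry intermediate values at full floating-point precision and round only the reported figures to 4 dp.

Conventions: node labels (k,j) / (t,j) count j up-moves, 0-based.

Δt=0.37100  u=1.26274  d=0.79193  q=0.46253  discount=0.99040
step 4 (expiry): payoffs max(K−S,0) = 75.6935 52.8247 16.3600 0.0000 0.0000
k=3: (k=3,j=0): S=48.5732, K−S=65.5868, hold=64.4909 ⇒ V=65.5868 exercise | (k=3,j=1): S=77.4506, K−S=36.7094, hold=35.6135 ⇒ V=36.7094 exercise | (k=3,j=2): S=123.4960, K−S=0.0000, hold=8.7086 ⇒ V=8.7086 continue | (k=3,j=3): S=196.9161, K−S=0.0000, hold=0.0000 ⇒ V=0.0000 continue
k=2: (k=2,j=0): S=61.3353, K−S=52.8247, hold=51.7288 ⇒ V=52.8247 exercise | (k=2,j=1): S=97.8000, K−S=16.3600, hold=23.5302 ⇒ V=23.5302 continue | (k=2,j=2): S=155.9434, K−S=0.0000, hold=4.6357 ⇒ V=4.6357 continue
k=1: (k=1,j=0): S=77.4506, K−S=36.7094, hold=38.8981 ⇒ V=38.8981 continue | (k=1,j=1): S=123.4960, K−S=0.0000, hold=14.6489 ⇒ V=14.6489 continue
k=0: (k=0,j=0): S=97.8000, K−S=16.3600, hold=27.4164 ⇒ V=27.4164 continue

price = 27.4164
tree:
27.4164
38.8981 14.6489
52.8247 23.5302 4.6357
65.5868 36.7094 8.7086 0.0000
75.6935 52.8247 16.3600 0.0000 0.0000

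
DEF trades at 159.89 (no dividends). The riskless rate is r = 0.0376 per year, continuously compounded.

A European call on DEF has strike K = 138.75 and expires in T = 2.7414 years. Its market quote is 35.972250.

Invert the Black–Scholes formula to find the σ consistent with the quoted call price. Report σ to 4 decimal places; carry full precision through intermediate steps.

At σ = 0.1146 the Black–Scholes value reproduces the quote:
σ√T = 0.1146·√2.7414 = 0.189745
d₁ = (ln(S/K) + (r+σ²/2)T) / (σ√T) = (ln(159.89/138.75) + (0.0376+0.1146²/2)·2.7414) / 0.189745 = (0.141812 + 0.121078) / 0.189745 = 1.385493
d₂ = d₁ − σ√T = 1.385493 − 0.189745 = 1.195747
e^{−rT} = 0.902058
N(d₁) = 0.917049,  N(d₂) = 0.884102
V = S·N(d₁) − K·e^{−rT}·N(d₂) = 146.626974 − 110.654724 = 35.972250 (the quoted price), and the Black–Scholes price is strictly increasing in σ, so σ is unique

sigma = 0.1146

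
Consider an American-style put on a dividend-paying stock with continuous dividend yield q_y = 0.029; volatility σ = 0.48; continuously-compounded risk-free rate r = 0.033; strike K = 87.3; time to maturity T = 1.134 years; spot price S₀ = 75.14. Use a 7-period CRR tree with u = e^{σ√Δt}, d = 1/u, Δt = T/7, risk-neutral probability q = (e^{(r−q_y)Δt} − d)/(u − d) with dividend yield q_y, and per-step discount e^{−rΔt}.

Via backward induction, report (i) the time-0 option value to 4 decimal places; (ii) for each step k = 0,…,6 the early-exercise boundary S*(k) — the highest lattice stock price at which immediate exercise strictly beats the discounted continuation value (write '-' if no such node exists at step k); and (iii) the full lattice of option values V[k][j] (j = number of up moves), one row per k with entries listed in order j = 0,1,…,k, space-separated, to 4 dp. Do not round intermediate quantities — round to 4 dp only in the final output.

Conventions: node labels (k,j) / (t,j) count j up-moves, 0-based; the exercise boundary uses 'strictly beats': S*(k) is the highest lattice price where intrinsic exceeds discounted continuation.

Δt=0.16200, u=1.21312, d=0.82432, q=0.45352, disc=e^(-rΔt)=0.99467
k=7 terminal: V=max(K-S,0) → 67.8669 58.7010 45.2119 25.3606 0.0000 0.0000 0.0000 0.0000
k=6: j=0 S=23.5747 intr=63.7253 cont=63.3703 V=63.7253[EX]; j=1 S=34.6940 intr=52.6060 cont=52.3031 V=52.6060[EX]; j=2 S=51.0579 intr=36.2421 cont=36.0159 V=36.2421[EX]; j=3 S=75.1400 intr=12.1600 cont=13.7852 V=13.7852[hold]; j=4 S=110.5807 intr=0.0000 cont=0.0000 V=0.0000[hold]; j=5 S=162.7374 intr=0.0000 cont=0.0000 V=0.0000[hold]; j=6 S=239.4946 intr=0.0000 cont=0.0000 V=0.0000[hold]  S*(6)=51.0579
k=5: j=0 S=28.5990 intr=58.7010 cont=58.3696 V=58.7010[EX]; j=1 S=42.0881 intr=45.2119 cont=44.9437 V=45.2119[EX]; j=2 S=61.9394 intr=25.3606 cont=25.9186 V=25.9186[hold]; j=3 S=91.1539 intr=0.0000 cont=7.4932 V=7.4932[hold]; j=4 S=134.1478 intr=0.0000 cont=0.0000 V=0.0000[hold]; j=5 S=197.4202 intr=0.0000 cont=0.0000 V=0.0000[hold]  S*(5)=42.0881
k=4: j=0 S=34.6940 intr=52.6060 cont=52.3031 V=52.6060[EX]; j=1 S=51.0579 intr=36.2421 cont=36.2676 V=36.2676[hold]; j=2 S=75.1400 intr=12.1600 cont=17.4687 V=17.4687[hold]; j=3 S=110.5807 intr=0.0000 cont=4.0731 V=4.0731[hold]; j=4 S=162.7374 intr=0.0000 cont=0.0000 V=0.0000[hold]  S*(4)=34.6940
k=3: j=0 S=42.0881 intr=45.2119 cont=44.9553 V=45.2119[EX]; j=1 S=61.9394 intr=25.3606 cont=27.5941 V=27.5941[hold]; j=2 S=91.1539 intr=0.0000 cont=11.3328 V=11.3328[hold]; j=3 S=134.1478 intr=0.0000 cont=2.2140 V=2.2140[hold]  S*(3)=42.0881
k=2: j=0 S=51.0579 intr=36.2421 cont=37.0235 V=37.0235[hold]; j=1 S=75.1400 intr=12.1600 cont=20.1115 V=20.1115[hold]; j=2 S=110.5807 intr=0.0000 cont=7.1589 V=7.1589[hold]  S*(2)=-
k=1: j=0 S=61.9394 intr=25.3606 cont=29.1971 V=29.1971[hold]; j=1 S=91.1539 intr=0.0000 cont=14.1613 V=14.1613[hold]  S*(1)=-
k=0: j=0 S=75.1400 intr=12.1600 cont=22.2588 V=22.2588[hold]  S*(0)=-

price = 22.2588
boundary = - - - 42.0881 34.6940 42.0881 51.0579
tree:
22.2588
29.1971 14.1613
37.0235 20.1115 7.1589
45.2119 27.5941 11.3328 2.2140
52.6060 36.2676 17.4687 4.0731 0.0000
58.7010 45.2119 25.9186 7.4932 0.0000 0.0000
63.7253 52.6060 36.2421 13.7852 0.0000 0.0000 0.0000
67.8669 58.7010 45.2119 25.3606 0.0000 0.0000 0.0000 0.0000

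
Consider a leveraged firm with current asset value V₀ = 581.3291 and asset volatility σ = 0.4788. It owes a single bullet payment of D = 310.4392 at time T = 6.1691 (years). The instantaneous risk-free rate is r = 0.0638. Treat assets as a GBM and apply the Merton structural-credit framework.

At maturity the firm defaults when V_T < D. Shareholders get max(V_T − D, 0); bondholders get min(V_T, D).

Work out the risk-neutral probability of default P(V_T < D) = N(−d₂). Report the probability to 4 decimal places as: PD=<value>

PD=0.3959

Equity is a call on the firm's assets struck at D = 310.4392:
d₁ = [ln(V₀/D) + (r + σ²/2)T] / (σ√T)
   = [ln(581.3291/310.4392) + (0.0638 + 0.5·0.4788²)·6.1691] / (0.4788·√6.1691)
   = [0.627329 + 1.100720] / 1.189228 = 1.453085
d₂ = d₁ − σ√T = 1.453085 − 1.189228 = 0.263857
risk-neutral PD = N(−d₂) = N(-0.263857) = 0.395945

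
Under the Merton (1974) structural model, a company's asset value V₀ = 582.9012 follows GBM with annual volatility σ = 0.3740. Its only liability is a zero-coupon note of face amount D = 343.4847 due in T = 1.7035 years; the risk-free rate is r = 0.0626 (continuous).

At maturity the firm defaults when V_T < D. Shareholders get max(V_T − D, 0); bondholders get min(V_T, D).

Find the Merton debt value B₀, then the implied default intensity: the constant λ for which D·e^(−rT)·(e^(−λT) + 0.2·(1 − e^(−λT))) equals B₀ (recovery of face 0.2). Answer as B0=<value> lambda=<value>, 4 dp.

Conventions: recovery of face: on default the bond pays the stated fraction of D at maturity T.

Equity is a call on the firm's assets struck at D = 343.4847:
d₁ = [ln(V₀/D) + (r + σ²/2)T] / (σ√T)
   = [ln(582.9012/343.4847) + (0.0626 + 0.5·0.3740²)·1.7035] / (0.3740·√1.7035)
   = [0.528875 + 0.225778] / 0.488138 = 1.545984
d₂ = d₁ − σ√T = 1.545984 − 0.488138 = 1.057846
N(d₁) = 0.938946,  N(d₂) = 0.854937,  e^(−rT) = 0.898850
E₀ = V₀·N(d₁) − D·e^(−rT)·N(d₂)
   = 582.9012·0.938946 − 343.4847·0.898850·0.854937 = 283.358278
B₀ = V₀ − E₀ = 582.9012 − 283.358278 = 299.542922
e^(−λT) = (B₀·e^(rT)/D − 0.2)/(1 − 0.2) = (299.5429·1.112533/343.4847 − 0.2)/0.8 = 0.96275876
λ = −ln(0.96275876)/1.7035 = 0.022279

B0=299.5429 lambda=0.0223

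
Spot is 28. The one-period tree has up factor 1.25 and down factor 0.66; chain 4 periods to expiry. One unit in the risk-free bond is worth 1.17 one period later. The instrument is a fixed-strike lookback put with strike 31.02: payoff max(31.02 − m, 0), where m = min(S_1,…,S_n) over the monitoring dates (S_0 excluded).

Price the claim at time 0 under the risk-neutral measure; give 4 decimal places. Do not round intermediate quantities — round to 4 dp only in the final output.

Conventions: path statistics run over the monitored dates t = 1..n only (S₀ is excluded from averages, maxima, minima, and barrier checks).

Risk-neutral up-probability p* = (R−d)/(u−d) = (1.17−0.66)/(1.25−0.66) = 0.8644; the claim prices as the p*-weighted sum of path payoffs discounted by R^4.
Enumerate all 2^4 = 16 price paths (U = up ×1.25, D = down ×0.66); each path with k up-moves has probability p*^k·(1−p*)^(4−k).
DDDD: m=5.3129, payoff=25.7071, prob=0.000338
UDDD: m=10.0624, payoff=20.9576, prob=0.002155
DUDD: m=10.0624, payoff=20.9576, prob=0.002155
UUDD: m=19.0575, payoff=11.9625, prob=0.013738
DDUD: m=10.0624, payoff=20.9576, prob=0.002155
UDUD: m=19.0575, payoff=11.9625, prob=0.013738
DUUD: m=18.4800, payoff=12.5400, prob=0.013738
UUUD: m=35.0000, payoff=0.0000, prob=0.087577
DDDU: m=8.0499, payoff=22.9701, prob=0.002155
UDDU: m=15.2460, payoff=15.7740, prob=0.013738
DUDU: m=15.2460, payoff=15.7740, prob=0.013738
UUDU: m=28.8750, payoff=2.1450, prob=0.087577
DDUU: m=12.1968, payoff=18.8232, prob=0.013738
UDUU: m=23.1000, payoff=7.9200, prob=0.087577
DUUU: m=18.4800, payoff=12.5400, prob=0.087577
UUUU: m=35.0000, payoff=0.0000, prob=0.558306
Price = Σ prob·payoff / R^4 = 3.366289 / 1.873887 = 1.7964

price = 1.7964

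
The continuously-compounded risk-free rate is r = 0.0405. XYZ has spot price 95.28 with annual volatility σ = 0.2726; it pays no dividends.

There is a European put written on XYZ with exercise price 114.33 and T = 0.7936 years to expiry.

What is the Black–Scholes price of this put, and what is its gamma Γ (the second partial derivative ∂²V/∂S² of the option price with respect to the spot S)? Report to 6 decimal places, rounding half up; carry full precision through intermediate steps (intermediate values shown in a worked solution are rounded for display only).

price = 19.501265
Γ = 0.015240

σ√T = 0.2726·√0.7936 = 0.242844
d₁ = (ln(S/K) + (r+σ²/2)T) / (σ√T) = (ln(95.28/114.33) + (0.0405+0.2726²/2)·0.7936) / 0.242844 = (-0.182269 + 0.061627) / 0.242844 = -0.496788
d₂ = d₁ − σ√T = -0.496788 − 0.242844 = -0.739632
e^{−rT} = 0.968370
N(−d₁) = 0.690331,  N(−d₂) = 0.770238
Put price V = K·e^{−rT}·N(−d₂) − S·N(−d₁) = 85.275973 − 65.774708 = 19.501265
φ(d₁) = (1/√(2π))·e^{−d₁²/2} = 0.352629
Γ = φ(d₁) / (S·σ·√T) = 0.015240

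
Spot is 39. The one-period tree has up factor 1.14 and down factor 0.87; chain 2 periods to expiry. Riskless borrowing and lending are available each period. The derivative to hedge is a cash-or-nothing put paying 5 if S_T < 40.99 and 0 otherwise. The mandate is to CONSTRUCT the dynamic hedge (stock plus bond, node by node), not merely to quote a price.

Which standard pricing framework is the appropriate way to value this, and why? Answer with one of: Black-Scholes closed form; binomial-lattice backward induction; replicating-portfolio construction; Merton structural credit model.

Key observation: the deliverable is the dynamic trading strategy on the 2-step tree (spot 39, moves 1.14 and 0.87), so the valuation must go through the node-by-node replicating-portfolio solve.

framework: replicating-portfolio construction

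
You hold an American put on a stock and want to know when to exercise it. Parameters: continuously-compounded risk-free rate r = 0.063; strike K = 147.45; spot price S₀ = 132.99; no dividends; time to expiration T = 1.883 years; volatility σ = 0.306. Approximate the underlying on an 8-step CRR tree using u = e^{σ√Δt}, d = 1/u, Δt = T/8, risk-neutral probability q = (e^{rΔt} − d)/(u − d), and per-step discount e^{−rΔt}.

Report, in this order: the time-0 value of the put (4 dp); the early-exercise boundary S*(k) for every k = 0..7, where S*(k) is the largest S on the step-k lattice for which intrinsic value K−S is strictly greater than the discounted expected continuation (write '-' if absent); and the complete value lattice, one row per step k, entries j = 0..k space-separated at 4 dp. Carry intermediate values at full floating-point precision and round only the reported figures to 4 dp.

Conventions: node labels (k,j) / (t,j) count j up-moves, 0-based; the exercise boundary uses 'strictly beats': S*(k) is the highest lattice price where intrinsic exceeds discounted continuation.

Δt=0.23538, u=1.16004, d=0.86204, q=0.51308, disc=e^(-rΔt)=0.98528
k=8 terminal: V=max(K-S,0) → 106.8968 92.8775 74.0118 48.6241 14.4600 0.0000 0.0000 0.0000 0.0000
k=7: j=0 S=47.0435 intr=100.4065 cont=98.2361 V=100.4065[EX]; j=1 S=63.3065 intr=84.1435 cont=81.9732 V=84.1435[EX]; j=2 S=85.1915 intr=62.2585 cont=60.0881 V=62.2585[EX]; j=3 S=114.6423 intr=32.8077 cont=30.6374 V=32.8077[EX]; j=4 S=154.2742 intr=0.0000 cont=6.9372 V=6.9372[hold]; j=5 S=207.6068 intr=0.0000 cont=0.0000 V=0.0000[hold]; j=6 S=279.3765 intr=0.0000 cont=0.0000 V=0.0000[hold]; j=7 S=375.9571 intr=0.0000 cont=0.0000 V=0.0000[hold]  S*(7)=114.6423
k=6: j=0 S=54.5725 intr=92.8775 cont=90.7072 V=92.8775[EX]; j=1 S=73.4382 intr=74.0118 cont=71.8414 V=74.0118[EX]; j=2 S=98.8259 intr=48.6241 cont=46.4538 V=48.6241[EX]; j=3 S=132.9900 intr=14.4600 cont=19.2464 V=19.2464[hold]; j=4 S=178.9647 intr=0.0000 cont=3.3281 V=3.3281[hold]; j=5 S=240.8329 intr=0.0000 cont=0.0000 V=0.0000[hold]; j=6 S=324.0889 intr=0.0000 cont=0.0000 V=0.0000[hold]  S*(6)=98.8259
k=5: j=0 S=63.3065 intr=84.1435 cont=81.9732 V=84.1435[EX]; j=1 S=85.1915 intr=62.2585 cont=60.0881 V=62.2585[EX]; j=2 S=114.6423 intr=32.8077 cont=33.0571 V=33.0571[hold]; j=3 S=154.2742 intr=0.0000 cont=10.9159 V=10.9159[hold]; j=4 S=207.6068 intr=0.0000 cont=1.5967 V=1.5967[hold]; j=5 S=279.3765 intr=0.0000 cont=0.0000 V=0.0000[hold]  S*(5)=85.1915
k=4: j=0 S=73.4382 intr=74.0118 cont=71.8414 V=74.0118[EX]; j=1 S=98.8259 intr=48.6241 cont=46.5798 V=48.6241[EX]; j=2 S=132.9900 intr=14.4600 cont=21.3774 V=21.3774[hold]; j=3 S=178.9647 intr=0.0000 cont=6.0441 V=6.0441[hold]; j=4 S=240.8329 intr=0.0000 cont=0.7660 V=0.7660[hold]  S*(4)=98.8259
k=3: j=0 S=85.1915 intr=62.2585 cont=60.0881 V=62.2585[EX]; j=1 S=114.6423 intr=32.8077 cont=34.1344 V=34.1344[hold]; j=2 S=154.2742 intr=0.0000 cont=13.3113 V=13.3113[hold]; j=3 S=207.6068 intr=0.0000 cont=3.2869 V=3.2869[hold]  S*(3)=85.1915
k=2: j=0 S=98.8259 intr=48.6241 cont=47.1244 V=48.6241[EX]; j=1 S=132.9900 intr=14.4600 cont=23.1052 V=23.1052[hold]; j=2 S=178.9647 intr=0.0000 cont=8.0477 V=8.0477[hold]  S*(2)=98.8259
k=1: j=0 S=114.6423 intr=32.8077 cont=35.0078 V=35.0078[hold]; j=1 S=154.2742 intr=0.0000 cont=15.1531 V=15.1531[hold]  S*(1)=-
k=0: j=0 S=132.9900 intr=14.4600 cont=24.4553 V=24.4553[hold]  S*(0)=-

price = 24.4553
boundary = - - 98.8259 85.1915 98.8259 85.1915 98.8259 114.6423
tree:
24.4553
35.0078 15.1531
48.6241 23.1052 8.0477
62.2585 34.1344 13.3113 3.2869
74.0118 48.6241 21.3774 6.0441 0.7660
84.1435 62.2585 33.0571 10.9159 1.5967 0.0000
92.8775 74.0118 48.6241 19.2464 3.3281 0.0000 0.0000
100.4065 84.1435 62.2585 32.8077 6.9372 0.0000 0.0000 0.0000
106.8968 92.8775 74.0118 48.6241 14.4600 0.0000 0.0000 0.0000 0.0000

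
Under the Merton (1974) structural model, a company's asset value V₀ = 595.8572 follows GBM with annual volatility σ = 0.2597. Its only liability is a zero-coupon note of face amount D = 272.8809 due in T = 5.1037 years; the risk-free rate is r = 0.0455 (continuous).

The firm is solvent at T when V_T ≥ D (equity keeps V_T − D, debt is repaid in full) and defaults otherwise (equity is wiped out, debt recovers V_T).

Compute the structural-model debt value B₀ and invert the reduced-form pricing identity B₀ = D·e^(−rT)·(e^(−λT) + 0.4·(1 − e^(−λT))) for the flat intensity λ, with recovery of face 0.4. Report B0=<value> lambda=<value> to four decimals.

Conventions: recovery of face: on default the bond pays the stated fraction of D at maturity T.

B0=212.8412 lambda=0.0053

Equity is a call on the firm's assets struck at D = 272.8809:
d₁ = [ln(V₀/D) + (r + σ²/2)T] / (σ√T)
   = [ln(595.8572/272.8809) + (0.0455 + 0.5·0.2597²)·5.1037] / (0.2597·√5.1037)
   = [0.780966 + 0.404326] / 0.586698 = 2.020275
d₂ = d₁ − σ√T = 2.020275 − 0.586698 = 1.433577
N(d₁) = 0.978323,  N(d₂) = 0.924154,  e^(−rT) = 0.792773
E₀ = V₀·N(d₁) − D·e^(−rT)·N(d₂)
   = 595.8572·0.978323 − 272.8809·0.792773·0.924154 = 383.016003
B₀ = V₀ − E₀ = 595.8572 − 383.016003 = 212.841197
e^(−λT) = (B₀·e^(rT)/D − 0.4)/(1 − 0.4) = (212.8412·1.261395/272.8809 − 0.4)/0.6 = 0.97310152
λ = −ln(0.97310152)/5.1037 = 0.005343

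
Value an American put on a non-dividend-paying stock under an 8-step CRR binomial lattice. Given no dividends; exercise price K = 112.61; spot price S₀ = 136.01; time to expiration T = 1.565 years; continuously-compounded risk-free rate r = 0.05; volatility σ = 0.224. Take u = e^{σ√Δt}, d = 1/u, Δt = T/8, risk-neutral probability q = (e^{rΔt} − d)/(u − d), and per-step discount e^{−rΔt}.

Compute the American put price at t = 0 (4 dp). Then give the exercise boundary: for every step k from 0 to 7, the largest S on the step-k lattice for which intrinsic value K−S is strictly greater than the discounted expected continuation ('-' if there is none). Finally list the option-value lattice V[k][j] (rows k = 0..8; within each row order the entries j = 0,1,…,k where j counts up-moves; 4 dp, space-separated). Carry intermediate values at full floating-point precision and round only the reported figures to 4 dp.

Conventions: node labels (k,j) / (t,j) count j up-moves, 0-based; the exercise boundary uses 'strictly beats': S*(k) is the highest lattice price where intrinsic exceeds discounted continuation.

price = 3.1725
boundary = - - - - 91.5085 82.8770 91.5085 101.0389
tree:
3.1725
5.3291 1.2790
8.7252 2.3534 0.3299
13.8406 4.2562 0.6744 0.0242
21.1015 7.5246 1.3762 0.0514 0.0000
29.7330 12.8933 2.8038 0.1092 0.0000 0.0000
37.5503 21.1015 5.7016 0.2321 0.0000 0.0000 0.0000
44.6303 29.7330 11.5711 0.4932 0.0000 0.0000 0.0000 0.0000
51.0424 37.5503 21.1015 1.0480 0.0000 0.0000 0.0000 0.0000 0.0000

Δt=0.19562  u=1.10415  d=0.90568  q=0.52478  discount=0.99027
step 8 (expiry): payoffs max(K−S,0) = 51.0424 37.5503 21.1015 1.0480 0.0000 0.0000 0.0000 0.0000 0.0000
step 7: (k=7,j=0): S=67.9797, K−S=44.6303, hold=43.5342 ⇒ V=44.6303 exercise | (k=7,j=1): S=82.8770, K−S=29.7330, hold=28.6369 ⇒ V=29.7330 exercise | (k=7,j=2): S=101.0389, K−S=11.5711, hold=10.4750 ⇒ V=11.5711 exercise | (k=7,j=3): S=123.1809, K−S=0.0000, hold=0.4932 ⇒ V=0.4932 continue | (k=7,j=4): S=150.1752, K−S=0.0000, hold=0.0000 ⇒ V=0.0000 continue | (k=7,j=5): S=183.0850, K−S=0.0000, hold=0.0000 ⇒ V=0.0000 continue | (k=7,j=6): S=223.2069, K−S=0.0000, hold=0.0000 ⇒ V=0.0000 continue | (k=7,j=7): S=272.1211, K−S=0.0000, hold=0.0000 ⇒ V=0.0000 continue  boundary S*=101.0389
step 6: (k=6,j=0): S=75.0597, K−S=37.5503, hold=36.4542 ⇒ V=37.5503 exercise | (k=6,j=1): S=91.5085, K−S=21.1015, hold=20.0054 ⇒ V=21.1015 exercise | (k=6,j=2): S=111.5620, K−S=1.0480, hold=5.7016 ⇒ V=5.7016 continue | (k=6,j=3): S=136.0100, K−S=0.0000, hold=0.2321 ⇒ V=0.2321 continue | (k=6,j=4): S=165.8157, K−S=0.0000, hold=0.0000 ⇒ V=0.0000 continue | (k=6,j=5): S=202.1530, K−S=0.0000, hold=0.0000 ⇒ V=0.0000 continue | (k=6,j=6): S=246.4534, K−S=0.0000, hold=0.0000 ⇒ V=0.0000 continue  boundary S*=91.5085
step 5: (k=5,j=0): S=82.8770, K−S=29.7330, hold=28.6369 ⇒ V=29.7330 exercise | (k=5,j=1): S=101.0389, K−S=11.5711, hold=12.8933 ⇒ V=12.8933 continue | (k=5,j=2): S=123.1809, K−S=0.0000, hold=2.8038 ⇒ V=2.8038 continue | (k=5,j=3): S=150.1752, K−S=0.0000, hold=0.1092 ⇒ V=0.1092 continue | (k=5,j=4): S=183.0850, K−S=0.0000, hold=0.0000 ⇒ V=0.0000 continue | (k=5,j=5): S=223.2069, K−S=0.0000, hold=0.0000 ⇒ V=0.0000 continue  boundary S*=82.8770
step 4: (k=4,j=0): S=91.5085, K−S=21.1015, hold=20.6925 ⇒ V=21.1015 exercise | (k=4,j=1): S=111.5620, K−S=1.0480, hold=7.5246 ⇒ V=7.5246 continue | (k=4,j=2): S=136.0100, K−S=0.0000, hold=1.3762 ⇒ V=1.3762 continue | (k=4,j=3): S=165.8157, K−S=0.0000, hold=0.0514 ⇒ V=0.0514 continue | (k=4,j=4): S=202.1530, K−S=0.0000, hold=0.0000 ⇒ V=0.0000 continue  boundary S*=91.5085
step 3: (k=3,j=0): S=101.0389, K−S=11.5711, hold=13.8406 ⇒ V=13.8406 continue | (k=3,j=1): S=123.1809, K−S=0.0000, hold=4.2562 ⇒ V=4.2562 continue | (k=3,j=2): S=150.1752, K−S=0.0000, hold=0.6744 ⇒ V=0.6744 continue | (k=3,j=3): S=183.0850, K−S=0.0000, hold=0.0242 ⇒ V=0.0242 continue  boundary S*=-
step 2: (k=2,j=0): S=111.5620, K−S=1.0480, hold=8.7252 ⇒ V=8.7252 continue | (k=2,j=1): S=136.0100, K−S=0.0000, hold=2.3534 ⇒ V=2.3534 continue | (k=2,j=2): S=165.8157, K−S=0.0000, hold=0.3299 ⇒ V=0.3299 continue  boundary S*=-
step 1: (k=1,j=0): S=123.1809, K−S=0.0000, hold=5.3291 ⇒ V=5.3291 continue | (k=1,j=1): S=150.1752, K−S=0.0000, hold=1.2790 ⇒ V=1.2790 continue  boundary S*=-
step 0: (k=0,j=0): S=136.0100, K−S=0.0000, hold=3.1725 ⇒ V=3.1725 continue  boundary S*=-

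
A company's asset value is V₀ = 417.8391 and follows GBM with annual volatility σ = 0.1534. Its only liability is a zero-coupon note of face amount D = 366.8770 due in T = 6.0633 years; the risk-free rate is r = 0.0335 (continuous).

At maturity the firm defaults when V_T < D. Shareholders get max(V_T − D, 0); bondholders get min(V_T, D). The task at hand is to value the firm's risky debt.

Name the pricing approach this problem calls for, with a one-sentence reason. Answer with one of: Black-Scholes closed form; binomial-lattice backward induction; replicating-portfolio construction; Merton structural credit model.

framework: Merton structural credit model

Key observation: with the firm-asset dynamics (V₀ = 417.8391) and a single zero-coupon liability of face 366.8770 given, debt value, spread, and default probability all derive from the option view of the balance sheet.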